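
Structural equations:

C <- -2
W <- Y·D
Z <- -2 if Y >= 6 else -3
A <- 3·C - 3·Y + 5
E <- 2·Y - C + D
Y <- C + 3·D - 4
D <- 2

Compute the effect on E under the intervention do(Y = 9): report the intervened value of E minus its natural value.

The intervention breaks the incoming arrows to Y: Y <- C + 3·D - 4 no longer applies, and Y = 9.
E = 2·Y - C + D  [with Y=9, C=-2, D=2]  = 22
Without intervention: Y = C + 3·D - 4  [with C=-2, D=2]  = 0; E = 2·Y - C + D  [with Y=0, C=-2, D=2]  = 4.
Change = 22 − 4 = 18.

18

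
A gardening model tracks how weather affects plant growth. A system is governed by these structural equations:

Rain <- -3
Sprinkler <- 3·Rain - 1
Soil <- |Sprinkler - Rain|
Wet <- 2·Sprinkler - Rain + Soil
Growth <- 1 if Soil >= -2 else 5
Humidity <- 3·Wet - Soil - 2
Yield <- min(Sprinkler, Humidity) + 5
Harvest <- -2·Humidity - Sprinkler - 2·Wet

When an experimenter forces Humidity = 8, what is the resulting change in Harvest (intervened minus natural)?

-94

Intervening sets Humidity = 8 and removes its equation (Humidity <- 3·Wet - Soil - 2).
Sprinkler = 3·Rain - 1  [with Rain=-3]  = -10
Soil = |Sprinkler - Rain|  [with Sprinkler=-10, Rain=-3]  = 7
Wet = 2·Sprinkler - Rain + Soil  [with Sprinkler=-10, Rain=-3, Soil=7]  = -10
Harvest = -2·Humidity - Sprinkler - 2·Wet  [with Humidity=8, Sprinkler=-10, Wet=-10]  = 14
Without intervention: Sprinkler = 3·Rain - 1  [with Rain=-3]  = -10; Soil = |Sprinkler - Rain|  [with Sprinkler=-10, Rain=-3]  = 7; Wet = 2·Sprinkler - Rain + Soil  [with Sprinkler=-10, Rain=-3, Soil=7]  = -10; Humidity = 3·Wet - Soil - 2  [with Wet=-10, Soil=7]  = -39; Harvest = -2·Humidity - Sprinkler - 2·Wet  [with Humidity=-39, Sprinkler=-10, Wet=-10]  = 108.
Change = 14 − 108 = -94.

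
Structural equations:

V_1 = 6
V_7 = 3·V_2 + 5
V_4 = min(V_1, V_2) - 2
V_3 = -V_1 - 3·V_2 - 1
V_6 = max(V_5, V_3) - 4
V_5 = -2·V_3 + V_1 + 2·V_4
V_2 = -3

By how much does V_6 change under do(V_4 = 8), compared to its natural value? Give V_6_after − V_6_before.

16

Under do(V_4=8), the mechanism V_4 = min(V_1, V_2) - 2 is discarded; V_4 is fixed at 8.
V_3 = -V_1 - 3·V_2 - 1  [with V_1=6, V_2=-3]  = 2
V_5 = -2·V_3 + V_1 + 2·V_4  [with V_3=2, V_1=6, V_4=8]  = 18
V_6 = max(V_5, V_3) - 4  [with V_5=18, V_3=2]  = 14
Without intervention: V_3 = -V_1 - 3·V_2 - 1  [with V_1=6, V_2=-3]  = 2; V_4 = min(V_1, V_2) - 2  [with V_1=6, V_2=-3]  = -5; V_5 = -2·V_3 + V_1 + 2·V_4  [with V_3=2, V_1=6, V_4=-5]  = -8; V_6 = max(V_5, V_3) - 4  [with V_5=-8, V_3=2]  = -2.
Change = 14 − (-2) = 16.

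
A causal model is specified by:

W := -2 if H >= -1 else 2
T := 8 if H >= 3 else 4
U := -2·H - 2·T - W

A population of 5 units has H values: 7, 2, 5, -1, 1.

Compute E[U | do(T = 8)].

-19.6

Every unit gets T=8 under the intervention. U values become -28, -18, -24, -12, -16; E[U|do(T=8)] = -19.6.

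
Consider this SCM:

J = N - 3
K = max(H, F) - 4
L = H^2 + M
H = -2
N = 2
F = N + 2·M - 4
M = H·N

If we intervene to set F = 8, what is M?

Under do(F=8), the mechanism F = N + 2·M - 4 is discarded; F is fixed at 8.
Since M is not a descendant of the intervened variable, it is unaffected.
M = H·N  [with H=-2, N=2]  = -4

-4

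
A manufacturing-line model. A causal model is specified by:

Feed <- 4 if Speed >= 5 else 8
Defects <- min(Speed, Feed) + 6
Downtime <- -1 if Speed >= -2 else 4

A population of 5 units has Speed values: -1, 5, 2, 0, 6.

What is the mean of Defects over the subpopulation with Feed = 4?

10

Conditioning on Feed=4 selects the 2 unit(s) with Speed ∈ {5, 6}. Their Defects values: 10, 10. Mean = 10.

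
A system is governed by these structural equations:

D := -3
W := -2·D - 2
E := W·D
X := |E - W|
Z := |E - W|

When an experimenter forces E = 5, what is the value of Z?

do(E=5) replaces the equation E := W·D with the constant E = 5.
W = -2·D - 2  [with D=-3]  = 4
Z = |E - W|  [with E=5, W=4]  = 1

1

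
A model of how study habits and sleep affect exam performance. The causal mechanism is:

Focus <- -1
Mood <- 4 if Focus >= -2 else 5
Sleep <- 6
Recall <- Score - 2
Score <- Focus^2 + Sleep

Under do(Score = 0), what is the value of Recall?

do(Score=0) replaces the equation Score <- Focus^2 + Sleep with the constant Score = 0.
Recall = Score - 2  [with Score=0]  = -2

-2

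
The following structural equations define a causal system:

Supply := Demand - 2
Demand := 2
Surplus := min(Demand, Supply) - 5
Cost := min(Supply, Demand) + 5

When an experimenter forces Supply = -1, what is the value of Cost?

4

The intervention breaks the incoming arrows to Supply: Supply := Demand - 2 no longer applies, and Supply = -1.
Cost = min(Supply, Demand) + 5  [with Supply=-1, Demand=2]  = 4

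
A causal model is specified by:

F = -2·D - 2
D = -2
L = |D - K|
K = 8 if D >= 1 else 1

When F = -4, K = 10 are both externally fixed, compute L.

12

Setting F = -4, K = 10 by intervention discards those variables' equations.
L = |D - K|  [with D=-2, K=10]  = 12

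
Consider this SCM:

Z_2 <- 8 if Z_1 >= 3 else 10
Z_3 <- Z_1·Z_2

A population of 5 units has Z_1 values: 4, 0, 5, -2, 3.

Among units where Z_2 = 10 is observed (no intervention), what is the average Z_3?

-10

E[Z_3|Z_2=10] averages over only the 2 units with Z_2=10 (Z_1 = 0, -2): Z_3 = 0, -20, mean -10.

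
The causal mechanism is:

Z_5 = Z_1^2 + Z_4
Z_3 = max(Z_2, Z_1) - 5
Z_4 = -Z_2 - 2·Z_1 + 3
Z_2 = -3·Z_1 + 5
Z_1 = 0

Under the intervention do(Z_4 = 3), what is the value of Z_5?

Intervening sets Z_4 = 3 and removes its equation (Z_4 = -Z_2 - 2·Z_1 + 3).
Z_5 = Z_1^2 + Z_4  [with Z_1=0, Z_4=3]  = 3

3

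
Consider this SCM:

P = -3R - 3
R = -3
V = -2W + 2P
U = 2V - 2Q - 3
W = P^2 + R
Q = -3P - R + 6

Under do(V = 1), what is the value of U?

17

Under do(V=1), the mechanism V = -2W + 2P is discarded; V is fixed at 1.
P = -3R - 3  [with R=-3]  = 6
Q = -3P - R + 6  [with P=6, R=-3]  = -9
U = 2V - 2Q - 3  [with V=1, Q=-9]  = 17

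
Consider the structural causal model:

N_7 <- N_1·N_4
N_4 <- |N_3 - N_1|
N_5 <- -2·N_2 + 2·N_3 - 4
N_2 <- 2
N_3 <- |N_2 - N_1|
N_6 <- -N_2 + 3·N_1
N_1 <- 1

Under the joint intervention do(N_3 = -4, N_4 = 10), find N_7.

Under do(N_3 = -4, N_4 = 10), each intervened variable's structural equation is replaced by its fixed value.
N_7 = N_1·N_4  [with N_1=1, N_4=10]  = 10

10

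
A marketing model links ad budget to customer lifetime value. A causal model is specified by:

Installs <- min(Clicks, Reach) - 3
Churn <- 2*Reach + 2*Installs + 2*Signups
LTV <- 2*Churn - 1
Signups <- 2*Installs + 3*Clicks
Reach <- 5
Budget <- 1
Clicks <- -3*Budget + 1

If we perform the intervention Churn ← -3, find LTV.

-7

Intervening sets Churn = -3 and removes its equation (Churn <- 2*Reach + 2*Installs + 2*Signups).
LTV = 2*Churn - 1  [with Churn=-3]  = -7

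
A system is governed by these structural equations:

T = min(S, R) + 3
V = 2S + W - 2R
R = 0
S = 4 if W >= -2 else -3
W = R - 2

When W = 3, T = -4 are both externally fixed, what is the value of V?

11

Setting W = 3, T = -4 by intervention discards those variables' equations.
S = 4 if W >= -2 else -3  [with W=3]  = 4
V = 2S + W - 2R  [with S=4, W=3, R=0]  = 11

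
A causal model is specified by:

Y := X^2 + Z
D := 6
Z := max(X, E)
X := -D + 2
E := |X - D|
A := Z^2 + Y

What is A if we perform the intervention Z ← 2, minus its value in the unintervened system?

-104

Under do(Z=2), the mechanism Z := max(X, E) is discarded; Z is fixed at 2.
X = -D + 2  [with D=6]  = -4
Y = X^2 + Z  [with X=-4, Z=2]  = 18
A = Z^2 + Y  [with Z=2, Y=18]  = 22
Without intervention: X = -D + 2  [with D=6]  = -4; E = |X - D|  [with X=-4, D=6]  = 10; Z = max(X, E)  [with X=-4, E=10]  = 10; Y = X^2 + Z  [with X=-4, Z=10]  = 26; A = Z^2 + Y  [with Z=10, Y=26]  = 126.
Change = 22 − 126 = -104.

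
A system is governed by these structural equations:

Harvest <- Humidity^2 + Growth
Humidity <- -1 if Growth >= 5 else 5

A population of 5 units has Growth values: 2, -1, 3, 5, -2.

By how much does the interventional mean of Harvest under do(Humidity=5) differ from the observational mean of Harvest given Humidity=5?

do(Humidity=5) breaks Humidity's dependence on Growth. With Humidity=5 fixed, Harvest across the units is 27, 24, 28, 30, 23, mean 26.4.
Conditioning on Humidity=5 selects the 4 unit(s) with Growth ∈ {2, -1, 3, -2}. Their Harvest values: 27, 24, 28, 23. Mean = 25.5.
Difference = 26.4 − 25.5 = 0.9.

0.9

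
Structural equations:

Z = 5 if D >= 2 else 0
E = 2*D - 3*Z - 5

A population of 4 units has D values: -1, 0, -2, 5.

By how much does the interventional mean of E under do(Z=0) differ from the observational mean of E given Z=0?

3

Every unit gets Z=0 under the intervention. E values become -7, -5, -9, 5; E[E|do(Z=0)] = -4.
Conditioning on Z=0 selects the 3 unit(s) with D ∈ {-1, 0, -2}. Their E values: -7, -5, -9. Mean = -7.
Difference = -4 − (-7) = 3.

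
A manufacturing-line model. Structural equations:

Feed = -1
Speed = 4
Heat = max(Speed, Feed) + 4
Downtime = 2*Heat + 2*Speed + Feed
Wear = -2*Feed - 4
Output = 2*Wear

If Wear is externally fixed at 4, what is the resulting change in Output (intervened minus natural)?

12

Intervening sets Wear = 4 and removes its equation (Wear = -2*Feed - 4).
Output = 2*Wear  [with Wear=4]  = 8
Without intervention: Wear = -2*Feed - 4  [with Feed=-1]  = -2; Output = 2*Wear  [with Wear=-2]  = -4.
Change = 8 − (-4) = 12.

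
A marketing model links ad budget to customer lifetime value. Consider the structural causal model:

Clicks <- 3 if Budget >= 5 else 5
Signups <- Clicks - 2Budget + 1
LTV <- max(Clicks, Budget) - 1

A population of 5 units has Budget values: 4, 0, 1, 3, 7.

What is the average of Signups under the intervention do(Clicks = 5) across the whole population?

0

The intervention sets Clicks=5 in all 5 units regardless of Budget. Recomputing Signups per unit gives -2, 6, 4, 0, -8; average 0.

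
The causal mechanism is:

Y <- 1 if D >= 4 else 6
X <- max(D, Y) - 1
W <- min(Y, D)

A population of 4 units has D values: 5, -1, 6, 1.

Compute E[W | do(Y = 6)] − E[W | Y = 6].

2.75

Every unit gets Y=6 under the intervention. W values become 5, -1, 6, 1; E[W|do(Y=6)] = 2.75.
Observing Y=6 restricts to units where Y's equation naturally yields 6: D ∈ {-1, 1}. In that subpopulation W = -1, 1, mean 0.
Difference = 2.75 − 0 = 2.75.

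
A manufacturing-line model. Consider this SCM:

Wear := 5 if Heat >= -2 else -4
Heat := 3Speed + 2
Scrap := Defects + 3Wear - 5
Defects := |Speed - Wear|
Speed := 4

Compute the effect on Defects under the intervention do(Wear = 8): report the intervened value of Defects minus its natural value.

3

The intervention breaks the incoming arrows to Wear: Wear := 5 if Heat >= -2 else -4 no longer applies, and Wear = 8.
Defects = |Speed - Wear|  [with Speed=4, Wear=8]  = 4
Without intervention: Heat = 3Speed + 2  [with Speed=4]  = 14; Wear = 5 if Heat >= -2 else -4  [with Heat=14]  = 5; Defects = |Speed - Wear|  [with Speed=4, Wear=5]  = 1.
Change = 4 − 1 = 3.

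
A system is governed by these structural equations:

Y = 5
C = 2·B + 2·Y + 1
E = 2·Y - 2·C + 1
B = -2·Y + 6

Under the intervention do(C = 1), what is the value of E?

9

The intervention breaks the incoming arrows to C: C = 2·B + 2·Y + 1 no longer applies, and C = 1.
E = 2·Y - 2·C + 1  [with Y=5, C=1]  = 9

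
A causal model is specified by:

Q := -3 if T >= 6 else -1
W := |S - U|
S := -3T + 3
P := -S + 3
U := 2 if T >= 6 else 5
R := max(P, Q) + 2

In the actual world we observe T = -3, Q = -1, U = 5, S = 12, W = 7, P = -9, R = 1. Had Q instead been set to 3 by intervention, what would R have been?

5

Under do(Q=3), the mechanism Q := -3 if T >= 6 else -1 is discarded; Q is fixed at 3.
S = -3T + 3  [with T=-3]  = 12
P = -S + 3  [with S=12]  = -9
R = max(P, Q) + 2  [with P=-9, Q=3]  = 5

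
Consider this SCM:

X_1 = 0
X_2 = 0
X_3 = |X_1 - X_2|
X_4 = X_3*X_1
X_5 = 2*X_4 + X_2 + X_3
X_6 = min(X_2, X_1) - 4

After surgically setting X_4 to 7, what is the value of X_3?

0

Under do(X_4=7), the mechanism X_4 = X_3*X_1 is discarded; X_4 is fixed at 7.
Since X_3 is not a descendant of the intervened variable, it is unaffected.
X_3 = |X_1 - X_2|  [with X_1=0, X_2=0]  = 0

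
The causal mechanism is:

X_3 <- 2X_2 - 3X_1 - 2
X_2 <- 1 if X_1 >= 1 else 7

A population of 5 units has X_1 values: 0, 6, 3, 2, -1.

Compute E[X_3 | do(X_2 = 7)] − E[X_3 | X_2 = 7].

-7.5

The intervention sets X_2=7 in all 5 units regardless of X_1. Recomputing X_3 per unit gives 12, -6, 3, 6, 15; average 6.
Observing X_2=7 restricts to units where X_2's equation naturally yields 7: X_1 ∈ {0, -1}. In that subpopulation X_3 = 12, 15, mean 13.5.
Difference = 6 − 13.5 = -7.5.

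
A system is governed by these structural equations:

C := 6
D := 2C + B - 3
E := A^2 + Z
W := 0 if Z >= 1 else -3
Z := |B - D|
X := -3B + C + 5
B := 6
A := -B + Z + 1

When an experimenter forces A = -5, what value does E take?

34

do(A=-5) replaces the equation A := -B + Z + 1 with the constant A = -5.
D = 2C + B - 3  [with C=6, B=6]  = 15
Z = |B - D|  [with B=6, D=15]  = 9
E = A^2 + Z  [with A=-5, Z=9]  = 34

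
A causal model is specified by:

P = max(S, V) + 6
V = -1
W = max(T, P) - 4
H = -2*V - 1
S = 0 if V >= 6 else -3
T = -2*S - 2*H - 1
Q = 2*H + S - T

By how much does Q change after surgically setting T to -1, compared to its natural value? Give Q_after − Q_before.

The intervention breaks the incoming arrows to T: T = -2*S - 2*H - 1 no longer applies, and T = -1.
S = 0 if V >= 6 else -3  [with V=-1]  = -3
H = -2*V - 1  [with V=-1]  = 1
Q = 2*H + S - T  [with H=1, S=-3, T=-1]  = 0
Without intervention: S = 0 if V >= 6 else -3  [with V=-1]  = -3; H = -2*V - 1  [with V=-1]  = 1; T = -2*S - 2*H - 1  [with S=-3, H=1]  = 3; Q = 2*H + S - T  [with H=1, S=-3, T=3]  = -4.
Change = 0 − (-4) = 4.

4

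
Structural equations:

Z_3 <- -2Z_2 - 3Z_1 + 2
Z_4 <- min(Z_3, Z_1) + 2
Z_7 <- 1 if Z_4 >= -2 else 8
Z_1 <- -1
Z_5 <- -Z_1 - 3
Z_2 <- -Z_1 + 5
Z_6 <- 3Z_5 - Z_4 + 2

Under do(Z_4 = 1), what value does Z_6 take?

Under do(Z_4=1), the mechanism Z_4 <- min(Z_3, Z_1) + 2 is discarded; Z_4 is fixed at 1.
Z_5 = -Z_1 - 3  [with Z_1=-1]  = -2
Z_6 = 3Z_5 - Z_4 + 2  [with Z_5=-2, Z_4=1]  = -5

-5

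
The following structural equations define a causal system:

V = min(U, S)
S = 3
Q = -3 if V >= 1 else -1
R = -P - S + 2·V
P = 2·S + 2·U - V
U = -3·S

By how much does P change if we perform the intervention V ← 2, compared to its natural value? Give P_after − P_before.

-11

do(V=2) replaces the equation V = min(U, S) with the constant V = 2.
U = -3·S  [with S=3]  = -9
P = 2·S + 2·U - V  [with S=3, U=-9, V=2]  = -14
Without intervention: U = -3·S  [with S=3]  = -9; V = min(U, S)  [with U=-9, S=3]  = -9; P = 2·S + 2·U - V  [with S=3, U=-9, V=-9]  = -3.
Change = -14 − (-3) = -11.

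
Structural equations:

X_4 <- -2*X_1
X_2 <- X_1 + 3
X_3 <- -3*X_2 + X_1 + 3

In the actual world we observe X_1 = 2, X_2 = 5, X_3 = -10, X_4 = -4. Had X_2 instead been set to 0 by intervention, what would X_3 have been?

5

The intervention breaks the incoming arrows to X_2: X_2 <- X_1 + 3 no longer applies, and X_2 = 0.
X_3 = -3*X_2 + X_1 + 3  [with X_2=0, X_1=2]  = 5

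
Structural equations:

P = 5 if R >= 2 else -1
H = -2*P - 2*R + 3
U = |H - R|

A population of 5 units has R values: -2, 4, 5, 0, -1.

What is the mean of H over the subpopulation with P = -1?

Conditioning on P=-1 selects the 3 unit(s) with R ∈ {-2, 0, -1}. Their H values: 9, 5, 7. Mean = 7.

7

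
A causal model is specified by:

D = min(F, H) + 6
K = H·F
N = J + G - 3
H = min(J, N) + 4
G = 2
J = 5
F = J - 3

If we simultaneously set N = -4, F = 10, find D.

Under do(N = -4, F = 10), each intervened variable's structural equation is replaced by its fixed value.
H = min(J, N) + 4  [with J=5, N=-4]  = 0
D = min(F, H) + 6  [with F=10, H=0]  = 6

6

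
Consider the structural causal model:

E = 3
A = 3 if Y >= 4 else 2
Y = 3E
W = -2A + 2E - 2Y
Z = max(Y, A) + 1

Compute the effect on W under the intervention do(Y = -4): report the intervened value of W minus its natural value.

28

Under do(Y=-4), the mechanism Y = 3E is discarded; Y is fixed at -4.
A = 3 if Y >= 4 else 2  [with Y=-4]  = 2
W = -2A + 2E - 2Y  [with A=2, E=3, Y=-4]  = 10
Without intervention: Y = 3E  [with E=3]  = 9; A = 3 if Y >= 4 else 2  [with Y=9]  = 3; W = -2A + 2E - 2Y  [with A=3, E=3, Y=9]  = -18.
Change = 10 − (-18) = 28.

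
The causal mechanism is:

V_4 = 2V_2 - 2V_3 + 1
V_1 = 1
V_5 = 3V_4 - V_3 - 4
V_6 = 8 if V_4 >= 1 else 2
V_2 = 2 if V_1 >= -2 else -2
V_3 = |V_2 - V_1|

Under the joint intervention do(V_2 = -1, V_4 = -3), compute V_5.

Setting V_2 = -1, V_4 = -3 by intervention discards those variables' equations.
V_3 = |V_2 - V_1|  [with V_2=-1, V_1=1]  = 2
V_5 = 3V_4 - V_3 - 4  [with V_4=-3, V_3=2]  = -15

-15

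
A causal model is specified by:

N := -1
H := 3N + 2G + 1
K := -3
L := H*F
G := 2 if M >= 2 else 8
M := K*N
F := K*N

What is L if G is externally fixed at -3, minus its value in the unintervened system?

The intervention breaks the incoming arrows to G: G := 2 if M >= 2 else 8 no longer applies, and G = -3.
F = K*N  [with K=-3, N=-1]  = 3
H = 3N + 2G + 1  [with N=-1, G=-3]  = -8
L = H*F  [with H=-8, F=3]  = -24
Without intervention: M = K*N  [with K=-3, N=-1]  = 3; G = 2 if M >= 2 else 8  [with M=3]  = 2; F = K*N  [with K=-3, N=-1]  = 3; H = 3N + 2G + 1  [with N=-1, G=2]  = 2; L = H*F  [with H=2, F=3]  = 6.
Change = -24 − 6 = -30.

-30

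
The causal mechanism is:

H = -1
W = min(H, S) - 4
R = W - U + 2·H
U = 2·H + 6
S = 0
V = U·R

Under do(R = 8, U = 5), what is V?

Setting R = 8, U = 5 by intervention discards those variables' equations.
V = U·R  [with U=5, R=8]  = 40

40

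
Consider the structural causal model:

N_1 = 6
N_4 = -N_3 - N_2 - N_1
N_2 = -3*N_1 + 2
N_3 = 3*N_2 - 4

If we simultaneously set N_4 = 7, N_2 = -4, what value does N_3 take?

Setting N_4 = 7, N_2 = -4 by intervention discards those variables' equations.
N_3 = 3*N_2 - 4  [with N_2=-4]  = -16

-16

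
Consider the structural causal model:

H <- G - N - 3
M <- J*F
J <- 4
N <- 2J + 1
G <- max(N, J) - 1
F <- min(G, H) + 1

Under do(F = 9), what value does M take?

36

The intervention breaks the incoming arrows to F: F <- min(G, H) + 1 no longer applies, and F = 9.
M = J*F  [with J=4, F=9]  = 36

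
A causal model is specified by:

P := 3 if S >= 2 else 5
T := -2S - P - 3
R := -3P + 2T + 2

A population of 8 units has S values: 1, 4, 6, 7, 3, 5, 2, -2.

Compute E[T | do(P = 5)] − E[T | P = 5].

Every unit gets P=5 under the intervention. T values become -10, -16, -20, -22, -14, -18, -12, -4; E[T|do(P=5)] = -14.5.
E[T|P=5] averages over only the 2 units with P=5 (S = 1, -2): T = -10, -4, mean -7.
Difference = -14.5 − (-7) = -7.5.

-7.5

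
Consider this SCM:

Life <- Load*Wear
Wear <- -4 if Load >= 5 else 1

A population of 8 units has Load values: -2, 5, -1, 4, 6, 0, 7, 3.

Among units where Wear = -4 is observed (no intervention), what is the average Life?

-24

E[Life|Wear=-4] averages over only the 3 units with Wear=-4 (Load = 5, 6, 7): Life = -20, -24, -28, mean -24.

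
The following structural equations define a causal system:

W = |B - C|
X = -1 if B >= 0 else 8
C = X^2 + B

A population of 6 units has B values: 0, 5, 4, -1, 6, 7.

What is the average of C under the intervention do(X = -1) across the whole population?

4.5

Under do(X=-1), X's equation is replaced by X=-1 for every unit. Per-unit C: 1, 6, 5, 0, 7, 8. Mean = 4.5.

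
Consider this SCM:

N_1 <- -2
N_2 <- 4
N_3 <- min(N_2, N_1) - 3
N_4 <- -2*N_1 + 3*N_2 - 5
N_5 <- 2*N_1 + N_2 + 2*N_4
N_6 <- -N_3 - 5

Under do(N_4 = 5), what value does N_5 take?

Intervening sets N_4 = 5 and removes its equation (N_4 <- -2*N_1 + 3*N_2 - 5).
N_5 = 2*N_1 + N_2 + 2*N_4  [with N_1=-2, N_2=4, N_4=5]  = 10

10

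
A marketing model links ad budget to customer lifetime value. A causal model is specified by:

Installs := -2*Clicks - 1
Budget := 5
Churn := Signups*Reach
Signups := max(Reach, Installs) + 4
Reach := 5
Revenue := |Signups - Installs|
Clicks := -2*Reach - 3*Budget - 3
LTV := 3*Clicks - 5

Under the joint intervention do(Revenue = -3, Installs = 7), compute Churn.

55

Setting Revenue = -3, Installs = 7 by intervention discards those variables' equations.
Signups = max(Reach, Installs) + 4  [with Reach=5, Installs=7]  = 11
Churn = Signups*Reach  [with Signups=11, Reach=5]  = 55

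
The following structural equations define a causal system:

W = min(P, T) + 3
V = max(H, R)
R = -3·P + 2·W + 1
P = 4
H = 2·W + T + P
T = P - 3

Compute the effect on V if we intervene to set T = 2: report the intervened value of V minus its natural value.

3

Under do(T=2), the mechanism T = P - 3 is discarded; T is fixed at 2.
W = min(P, T) + 3  [with P=4, T=2]  = 5
H = 2·W + T + P  [with W=5, T=2, P=4]  = 16
R = -3·P + 2·W + 1  [with P=4, W=5]  = -1
V = max(H, R)  [with H=16, R=-1]  = 16
Without intervention: T = P - 3  [with P=4]  = 1; W = min(P, T) + 3  [with P=4, T=1]  = 4; H = 2·W + T + P  [with W=4, T=1, P=4]  = 13; R = -3·P + 2·W + 1  [with P=4, W=4]  = -3; V = max(H, R)  [with H=13, R=-3]  = 13.
Change = 16 − 13 = 3.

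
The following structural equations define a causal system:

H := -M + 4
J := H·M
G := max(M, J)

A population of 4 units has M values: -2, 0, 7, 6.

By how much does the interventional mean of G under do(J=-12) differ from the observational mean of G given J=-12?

0.75

Every unit gets J=-12 under the intervention. G values become -2, 0, 7, 6; E[G|do(J=-12)] = 2.75.
Observing J=-12 restricts to units where J's equation naturally yields -12: M ∈ {-2, 6}. In that subpopulation G = -2, 6, mean 2.
Difference = 2.75 − 2 = 0.75.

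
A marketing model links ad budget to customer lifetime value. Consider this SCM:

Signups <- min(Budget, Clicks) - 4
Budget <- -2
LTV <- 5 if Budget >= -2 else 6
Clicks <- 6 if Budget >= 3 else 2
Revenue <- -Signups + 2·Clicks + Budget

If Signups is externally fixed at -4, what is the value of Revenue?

6

The intervention breaks the incoming arrows to Signups: Signups <- min(Budget, Clicks) - 4 no longer applies, and Signups = -4.
Clicks = 6 if Budget >= 3 else 2  [with Budget=-2]  = 2
Revenue = -Signups + 2·Clicks + Budget  [with Signups=-4, Clicks=2, Budget=-2]  = 6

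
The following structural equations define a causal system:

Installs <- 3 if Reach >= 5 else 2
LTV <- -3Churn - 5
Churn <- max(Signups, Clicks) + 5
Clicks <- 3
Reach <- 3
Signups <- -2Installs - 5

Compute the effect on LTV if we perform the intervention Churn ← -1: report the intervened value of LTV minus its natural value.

27

The intervention breaks the incoming arrows to Churn: Churn <- max(Signups, Clicks) + 5 no longer applies, and Churn = -1.
LTV = -3Churn - 5  [with Churn=-1]  = -2
Without intervention: Installs = 3 if Reach >= 5 else 2  [with Reach=3]  = 2; Signups = -2Installs - 5  [with Installs=2]  = -9; Churn = max(Signups, Clicks) + 5  [with Signups=-9, Clicks=3]  = 8; LTV = -3Churn - 5  [with Churn=8]  = -29.
Change = -2 − (-29) = 27.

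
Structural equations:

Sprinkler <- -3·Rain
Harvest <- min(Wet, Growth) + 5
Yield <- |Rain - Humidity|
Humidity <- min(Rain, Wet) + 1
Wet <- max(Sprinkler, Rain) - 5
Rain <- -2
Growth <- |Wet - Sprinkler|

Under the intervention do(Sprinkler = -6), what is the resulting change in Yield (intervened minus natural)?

Under do(Sprinkler=-6), the mechanism Sprinkler <- -3·Rain is discarded; Sprinkler is fixed at -6.
Wet = max(Sprinkler, Rain) - 5  [with Sprinkler=-6, Rain=-2]  = -7
Humidity = min(Rain, Wet) + 1  [with Rain=-2, Wet=-7]  = -6
Yield = |Rain - Humidity|  [with Rain=-2, Humidity=-6]  = 4
Without intervention: Sprinkler = -3·Rain  [with Rain=-2]  = 6; Wet = max(Sprinkler, Rain) - 5  [with Sprinkler=6, Rain=-2]  = 1; Humidity = min(Rain, Wet) + 1  [with Rain=-2, Wet=1]  = -1; Yield = |Rain - Humidity|  [with Rain=-2, Humidity=-1]  = 1.
Change = 4 − 1 = 3.

3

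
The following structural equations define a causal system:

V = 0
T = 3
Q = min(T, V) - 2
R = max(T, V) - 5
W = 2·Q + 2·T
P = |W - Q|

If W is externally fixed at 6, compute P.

8

The intervention breaks the incoming arrows to W: W = 2·Q + 2·T no longer applies, and W = 6.
Q = min(T, V) - 2  [with T=3, V=0]  = -2
P = |W - Q|  [with W=6, Q=-2]  = 8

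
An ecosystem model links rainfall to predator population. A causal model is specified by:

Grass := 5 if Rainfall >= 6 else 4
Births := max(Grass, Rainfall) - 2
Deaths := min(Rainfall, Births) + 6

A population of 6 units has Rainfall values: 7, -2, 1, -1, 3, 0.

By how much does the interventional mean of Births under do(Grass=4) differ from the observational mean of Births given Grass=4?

The intervention sets Grass=4 in all 6 units regardless of Rainfall. Recomputing Births per unit gives 5, 2, 2, 2, 2, 2; average 2.5.
Conditioning on Grass=4 selects the 5 unit(s) with Rainfall ∈ {-2, 1, -1, 3, 0}. Their Births values: 2, 2, 2, 2, 2. Mean = 2.
Difference = 2.5 − 2 = 0.5.

0.5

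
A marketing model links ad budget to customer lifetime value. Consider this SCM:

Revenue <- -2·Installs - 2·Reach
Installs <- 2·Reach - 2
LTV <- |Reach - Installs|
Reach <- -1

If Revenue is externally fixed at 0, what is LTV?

3

The intervention breaks the incoming arrows to Revenue: Revenue <- -2·Installs - 2·Reach no longer applies, and Revenue = 0.
LTV is not downstream of the intervention, so its value is determined by the original equations.
Installs = 2·Reach - 2  [with Reach=-1]  = -4
LTV = |Reach - Installs|  [with Reach=-1, Installs=-4]  = 3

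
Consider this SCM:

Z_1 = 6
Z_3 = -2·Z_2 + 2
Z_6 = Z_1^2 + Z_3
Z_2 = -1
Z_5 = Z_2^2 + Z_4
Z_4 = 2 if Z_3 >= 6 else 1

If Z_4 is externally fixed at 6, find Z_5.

7

Intervening sets Z_4 = 6 and removes its equation (Z_4 = 2 if Z_3 >= 6 else 1).
Z_5 = Z_2^2 + Z_4  [with Z_2=-1, Z_4=6]  = 7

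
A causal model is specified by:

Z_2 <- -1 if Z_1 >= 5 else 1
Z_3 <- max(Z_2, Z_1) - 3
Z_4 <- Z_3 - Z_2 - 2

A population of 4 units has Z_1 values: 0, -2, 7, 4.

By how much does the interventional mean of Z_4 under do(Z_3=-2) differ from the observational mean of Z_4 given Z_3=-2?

Every unit gets Z_3=-2 under the intervention. Z_4 values become -5, -5, -3, -5; E[Z_4|do(Z_3=-2)] = -4.5.
E[Z_4|Z_3=-2] averages over only the 2 units with Z_3=-2 (Z_1 = 0, -2): Z_4 = -5, -5, mean -5.
Difference = -4.5 − (-5) = 0.5.

0.5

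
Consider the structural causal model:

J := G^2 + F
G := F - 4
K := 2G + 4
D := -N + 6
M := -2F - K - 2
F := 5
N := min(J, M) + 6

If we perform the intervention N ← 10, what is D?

-4

Intervening sets N = 10 and removes its equation (N := min(J, M) + 6).
D = -N + 6  [with N=10]  = -4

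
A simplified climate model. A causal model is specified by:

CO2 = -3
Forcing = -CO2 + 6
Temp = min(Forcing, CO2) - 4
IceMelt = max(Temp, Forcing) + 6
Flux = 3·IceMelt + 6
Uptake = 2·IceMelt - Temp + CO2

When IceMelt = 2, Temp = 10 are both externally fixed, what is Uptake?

-9

The joint intervention fixes IceMelt = 2, Temp = 10, removing each variable's own equation.
Uptake = 2·IceMelt - Temp + CO2  [with IceMelt=2, Temp=10, CO2=-3]  = -9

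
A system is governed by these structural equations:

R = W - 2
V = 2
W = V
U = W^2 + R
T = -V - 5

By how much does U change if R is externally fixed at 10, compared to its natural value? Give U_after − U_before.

Intervening sets R = 10 and removes its equation (R = W - 2).
W = V  [with V=2]  = 2
U = W^2 + R  [with W=2, R=10]  = 14
Without intervention: W = V  [with V=2]  = 2; R = W - 2  [with W=2]  = 0; U = W^2 + R  [with W=2, R=0]  = 4.
Change = 14 − 4 = 10.

10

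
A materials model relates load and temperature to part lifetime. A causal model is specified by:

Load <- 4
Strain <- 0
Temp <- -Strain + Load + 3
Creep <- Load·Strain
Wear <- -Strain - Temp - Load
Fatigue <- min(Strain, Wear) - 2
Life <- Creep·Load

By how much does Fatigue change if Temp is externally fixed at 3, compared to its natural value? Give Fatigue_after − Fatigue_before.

The intervention breaks the incoming arrows to Temp: Temp <- -Strain + Load + 3 no longer applies, and Temp = 3.
Wear = -Strain - Temp - Load  [with Strain=0, Temp=3, Load=4]  = -7
Fatigue = min(Strain, Wear) - 2  [with Strain=0, Wear=-7]  = -9
Without intervention: Temp = -Strain + Load + 3  [with Strain=0, Load=4]  = 7; Wear = -Strain - Temp - Load  [with Strain=0, Temp=7, Load=4]  = -11; Fatigue = min(Strain, Wear) - 2  [with Strain=0, Wear=-11]  = -13.
Change = -9 − (-13) = 4.

4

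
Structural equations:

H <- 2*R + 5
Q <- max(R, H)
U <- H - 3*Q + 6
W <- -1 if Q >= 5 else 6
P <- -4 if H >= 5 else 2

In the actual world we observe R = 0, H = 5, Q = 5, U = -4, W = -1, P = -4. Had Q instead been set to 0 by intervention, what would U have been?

The intervention breaks the incoming arrows to Q: Q <- max(R, H) no longer applies, and Q = 0.
H = 2*R + 5  [with R=0]  = 5
U = H - 3*Q + 6  [with H=5, Q=0]  = 11

11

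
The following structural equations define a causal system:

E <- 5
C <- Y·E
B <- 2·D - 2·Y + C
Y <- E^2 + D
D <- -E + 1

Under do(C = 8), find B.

Intervening sets C = 8 and removes its equation (C <- Y·E).
D = -E + 1  [with E=5]  = -4
Y = E^2 + D  [with E=5, D=-4]  = 21
B = 2·D - 2·Y + C  [with D=-4, Y=21, C=8]  = -42

-42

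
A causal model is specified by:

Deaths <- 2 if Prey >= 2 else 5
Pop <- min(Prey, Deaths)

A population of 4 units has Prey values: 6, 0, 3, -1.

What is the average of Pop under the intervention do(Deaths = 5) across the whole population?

1.75

Every unit gets Deaths=5 under the intervention. Pop values become 5, 0, 3, -1; E[Pop|do(Deaths=5)] = 1.75.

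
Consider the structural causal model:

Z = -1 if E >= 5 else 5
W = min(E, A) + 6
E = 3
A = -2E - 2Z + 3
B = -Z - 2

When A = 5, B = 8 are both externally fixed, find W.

9

Setting A = 5, B = 8 by intervention discards those variables' equations.
W = min(E, A) + 6  [with E=3, A=5]  = 9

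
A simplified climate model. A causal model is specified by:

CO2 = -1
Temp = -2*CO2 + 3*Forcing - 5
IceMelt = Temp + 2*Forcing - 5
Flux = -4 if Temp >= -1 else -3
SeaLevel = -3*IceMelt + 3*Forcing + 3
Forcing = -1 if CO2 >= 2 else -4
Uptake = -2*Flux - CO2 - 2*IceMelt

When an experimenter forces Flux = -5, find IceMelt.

do(Flux=-5) replaces the equation Flux = -4 if Temp >= -1 else -3 with the constant Flux = -5.
No directed path runs from Flux to IceMelt, so IceMelt keeps its natural value.
Forcing = -1 if CO2 >= 2 else -4  [with CO2=-1]  = -4
Temp = -2*CO2 + 3*Forcing - 5  [with CO2=-1, Forcing=-4]  = -15
IceMelt = Temp + 2*Forcing - 5  [with Temp=-15, Forcing=-4]  = -28

-28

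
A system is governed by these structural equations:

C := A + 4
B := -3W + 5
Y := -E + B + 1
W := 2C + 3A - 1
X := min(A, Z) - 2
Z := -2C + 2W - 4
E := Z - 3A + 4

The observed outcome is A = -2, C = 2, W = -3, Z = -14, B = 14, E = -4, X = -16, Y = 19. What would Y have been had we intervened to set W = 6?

The intervention breaks the incoming arrows to W: W := 2C + 3A - 1 no longer applies, and W = 6.
C = A + 4  [with A=-2]  = 2
Z = -2C + 2W - 4  [with C=2, W=6]  = 4
B = -3W + 5  [with W=6]  = -13
E = Z - 3A + 4  [with Z=4, A=-2]  = 14
Y = -E + B + 1  [with E=14, B=-13]  = -26

-26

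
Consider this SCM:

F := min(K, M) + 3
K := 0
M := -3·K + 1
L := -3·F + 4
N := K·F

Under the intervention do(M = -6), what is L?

13

Under do(M=-6), the mechanism M := -3·K + 1 is discarded; M is fixed at -6.
F = min(K, M) + 3  [with K=0, M=-6]  = -3
L = -3·F + 4  [with F=-3]  = 13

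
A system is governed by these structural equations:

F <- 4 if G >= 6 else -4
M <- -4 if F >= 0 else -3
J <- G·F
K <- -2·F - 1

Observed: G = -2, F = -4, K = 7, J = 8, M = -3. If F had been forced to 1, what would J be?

-2

Under do(F=1), the mechanism F <- 4 if G >= 6 else -4 is discarded; F is fixed at 1.
J = G·F  [with G=-2, F=1]  = -2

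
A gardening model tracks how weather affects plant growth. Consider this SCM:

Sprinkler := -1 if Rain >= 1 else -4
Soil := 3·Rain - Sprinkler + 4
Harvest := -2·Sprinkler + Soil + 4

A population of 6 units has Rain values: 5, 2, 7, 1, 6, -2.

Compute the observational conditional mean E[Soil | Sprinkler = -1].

17.6

E[Soil|Sprinkler=-1] averages over only the 5 units with Sprinkler=-1 (Rain = 5, 2, 7, 1, 6): Soil = 20, 11, 26, 8, 23, mean 17.6.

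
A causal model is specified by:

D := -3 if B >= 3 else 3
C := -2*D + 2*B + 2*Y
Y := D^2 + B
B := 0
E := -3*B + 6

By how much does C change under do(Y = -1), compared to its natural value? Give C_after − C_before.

Intervening sets Y = -1 and removes its equation (Y := D^2 + B).
D = -3 if B >= 3 else 3  [with B=0]  = 3
C = -2*D + 2*B + 2*Y  [with D=3, B=0, Y=-1]  = -8
Without intervention: D = -3 if B >= 3 else 3  [with B=0]  = 3; Y = D^2 + B  [with D=3, B=0]  = 9; C = -2*D + 2*B + 2*Y  [with D=3, B=0, Y=9]  = 12.
Change = -8 − 12 = -20.

-20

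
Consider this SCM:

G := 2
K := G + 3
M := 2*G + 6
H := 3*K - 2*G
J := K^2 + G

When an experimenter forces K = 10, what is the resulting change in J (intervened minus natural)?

do(K=10) replaces the equation K := G + 3 with the constant K = 10.
J = K^2 + G  [with K=10, G=2]  = 102
Without intervention: K = G + 3  [with G=2]  = 5; J = K^2 + G  [with K=5, G=2]  = 27.
Change = 102 − 27 = 75.

75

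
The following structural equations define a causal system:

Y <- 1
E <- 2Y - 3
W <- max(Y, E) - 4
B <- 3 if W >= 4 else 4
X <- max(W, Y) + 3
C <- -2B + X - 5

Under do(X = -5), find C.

-18

The intervention breaks the incoming arrows to X: X <- max(W, Y) + 3 no longer applies, and X = -5.
E = 2Y - 3  [with Y=1]  = -1
W = max(Y, E) - 4  [with Y=1, E=-1]  = -3
B = 3 if W >= 4 else 4  [with W=-3]  = 4
C = -2B + X - 5  [with B=4, X=-5]  = -18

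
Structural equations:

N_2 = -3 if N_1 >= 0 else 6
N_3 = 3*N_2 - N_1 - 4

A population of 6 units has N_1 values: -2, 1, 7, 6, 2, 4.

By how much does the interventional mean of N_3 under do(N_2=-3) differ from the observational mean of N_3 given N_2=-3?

1

Every unit gets N_2=-3 under the intervention. N_3 values become -11, -14, -20, -19, -15, -17; E[N_3|do(N_2=-3)] = -16.
E[N_3|N_2=-3] averages over only the 5 units with N_2=-3 (N_1 = 1, 7, 6, 2, 4): N_3 = -14, -20, -19, -15, -17, mean -17.
Difference = -16 − (-17) = 1.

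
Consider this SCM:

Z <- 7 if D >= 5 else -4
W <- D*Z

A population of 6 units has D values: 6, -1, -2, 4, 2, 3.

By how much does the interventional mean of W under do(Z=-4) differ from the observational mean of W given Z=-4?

do(Z=-4) breaks Z's dependence on D. With Z=-4 fixed, W across the units is -24, 4, 8, -16, -8, -12, mean -8.
Conditioning on Z=-4 selects the 5 unit(s) with D ∈ {-1, -2, 4, 2, 3}. Their W values: 4, 8, -16, -8, -12. Mean = -4.8.
Difference = -8 − (-4.8) = -3.2.

-3.2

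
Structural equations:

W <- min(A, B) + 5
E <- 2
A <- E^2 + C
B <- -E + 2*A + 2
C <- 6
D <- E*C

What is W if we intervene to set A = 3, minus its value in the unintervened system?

-7

Under do(A=3), the mechanism A <- E^2 + C is discarded; A is fixed at 3.
B = -E + 2*A + 2  [with E=2, A=3]  = 6
W = min(A, B) + 5  [with A=3, B=6]  = 8
Without intervention: A = E^2 + C  [with E=2, C=6]  = 10; B = -E + 2*A + 2  [with E=2, A=10]  = 20; W = min(A, B) + 5  [with A=10, B=20]  = 15.
Change = 8 − 15 = -7.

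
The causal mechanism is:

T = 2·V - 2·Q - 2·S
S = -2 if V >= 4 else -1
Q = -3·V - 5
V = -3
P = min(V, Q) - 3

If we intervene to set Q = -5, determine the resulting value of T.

do(Q=-5) replaces the equation Q = -3·V - 5 with the constant Q = -5.
S = -2 if V >= 4 else -1  [with V=-3]  = -1
T = 2·V - 2·Q - 2·S  [with V=-3, Q=-5, S=-1]  = 6

6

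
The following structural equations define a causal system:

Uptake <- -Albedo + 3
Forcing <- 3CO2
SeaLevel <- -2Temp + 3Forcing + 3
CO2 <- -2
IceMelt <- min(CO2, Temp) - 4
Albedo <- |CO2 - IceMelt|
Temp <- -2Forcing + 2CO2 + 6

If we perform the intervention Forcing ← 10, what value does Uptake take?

Under do(Forcing=10), the mechanism Forcing <- 3CO2 is discarded; Forcing is fixed at 10.
Temp = -2Forcing + 2CO2 + 6  [with Forcing=10, CO2=-2]  = -18
IceMelt = min(CO2, Temp) - 4  [with CO2=-2, Temp=-18]  = -22
Albedo = |CO2 - IceMelt|  [with CO2=-2, IceMelt=-22]  = 20
Uptake = -Albedo + 3  [with Albedo=20]  = -17

-17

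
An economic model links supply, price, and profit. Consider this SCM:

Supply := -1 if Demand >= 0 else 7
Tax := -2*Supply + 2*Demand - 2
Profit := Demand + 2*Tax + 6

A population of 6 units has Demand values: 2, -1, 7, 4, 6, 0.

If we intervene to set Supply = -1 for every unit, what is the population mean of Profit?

do(Supply=-1) breaks Supply's dependence on Demand. With Supply=-1 fixed, Profit across the units is 16, 1, 41, 26, 36, 6, mean 21.

21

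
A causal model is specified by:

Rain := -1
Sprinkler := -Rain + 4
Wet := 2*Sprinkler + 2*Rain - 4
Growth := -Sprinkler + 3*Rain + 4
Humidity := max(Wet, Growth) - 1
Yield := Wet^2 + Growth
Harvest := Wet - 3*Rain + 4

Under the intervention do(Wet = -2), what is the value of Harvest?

The intervention breaks the incoming arrows to Wet: Wet := 2*Sprinkler + 2*Rain - 4 no longer applies, and Wet = -2.
Harvest = Wet - 3*Rain + 4  [with Wet=-2, Rain=-1]  = 5

5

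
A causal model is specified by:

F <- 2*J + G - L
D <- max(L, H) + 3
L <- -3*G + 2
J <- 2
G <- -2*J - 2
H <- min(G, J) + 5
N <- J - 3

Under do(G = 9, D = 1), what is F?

38

Setting G = 9, D = 1 by intervention discards those variables' equations.
L = -3*G + 2  [with G=9]  = -25
F = 2*J + G - L  [with J=2, G=9, L=-25]  = 38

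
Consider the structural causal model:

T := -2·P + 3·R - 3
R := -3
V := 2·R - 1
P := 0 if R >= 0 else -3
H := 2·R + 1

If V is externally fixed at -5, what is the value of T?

do(V=-5) replaces the equation V := 2·R - 1 with the constant V = -5.
Since T is not a descendant of the intervened variable, it is unaffected.
P = 0 if R >= 0 else -3  [with R=-3]  = -3
T = -2·P + 3·R - 3  [with P=-3, R=-3]  = -6

-6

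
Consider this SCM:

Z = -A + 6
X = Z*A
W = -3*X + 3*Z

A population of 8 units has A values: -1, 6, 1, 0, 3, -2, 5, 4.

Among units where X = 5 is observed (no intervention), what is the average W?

Observing X=5 restricts to units where X's equation naturally yields 5: A ∈ {1, 5}. In that subpopulation W = 0, -12, mean -6.

-6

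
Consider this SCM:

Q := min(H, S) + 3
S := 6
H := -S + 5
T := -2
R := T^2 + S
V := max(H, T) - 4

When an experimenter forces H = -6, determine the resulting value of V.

-6

do(H=-6) replaces the equation H := -S + 5 with the constant H = -6.
V = max(H, T) - 4  [with H=-6, T=-2]  = -6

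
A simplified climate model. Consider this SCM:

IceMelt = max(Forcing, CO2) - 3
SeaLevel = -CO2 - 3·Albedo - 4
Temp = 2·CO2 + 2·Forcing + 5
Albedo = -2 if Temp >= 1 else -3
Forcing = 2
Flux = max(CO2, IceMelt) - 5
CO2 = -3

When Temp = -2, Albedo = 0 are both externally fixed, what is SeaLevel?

Setting Temp = -2, Albedo = 0 by intervention discards those variables' equations.
SeaLevel = -CO2 - 3·Albedo - 4  [with CO2=-3, Albedo=0]  = -1

-1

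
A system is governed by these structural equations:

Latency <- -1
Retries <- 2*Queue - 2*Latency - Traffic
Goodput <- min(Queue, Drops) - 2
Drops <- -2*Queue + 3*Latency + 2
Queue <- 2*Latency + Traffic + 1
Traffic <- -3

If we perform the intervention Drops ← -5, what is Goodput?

Under do(Drops=-5), the mechanism Drops <- -2*Queue + 3*Latency + 2 is discarded; Drops is fixed at -5.
Queue = 2*Latency + Traffic + 1  [with Latency=-1, Traffic=-3]  = -4
Goodput = min(Queue, Drops) - 2  [with Queue=-4, Drops=-5]  = -7

-7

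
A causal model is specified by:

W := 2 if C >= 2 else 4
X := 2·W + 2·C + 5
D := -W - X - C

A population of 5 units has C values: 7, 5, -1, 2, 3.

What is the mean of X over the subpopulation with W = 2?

17.5

Conditioning on W=2 selects the 4 unit(s) with C ∈ {7, 5, 2, 3}. Their X values: 23, 19, 13, 15. Mean = 17.5.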